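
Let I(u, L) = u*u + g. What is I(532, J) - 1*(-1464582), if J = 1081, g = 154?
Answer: 1747760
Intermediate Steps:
I(u, L) = 154 + u**2 (I(u, L) = u*u + 154 = u**2 + 154 = 154 + u**2)
I(532, J) - 1*(-1464582) = (154 + 532**2) - 1*(-1464582) = (154 + 283024) + 1464582 = 283178 + 1464582 = 1747760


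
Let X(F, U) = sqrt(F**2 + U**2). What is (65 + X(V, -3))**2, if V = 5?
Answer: (65 + sqrt(34))**2 ≈ 5017.0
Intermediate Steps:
(65 + X(V, -3))**2 = (65 + sqrt(5**2 + (-3)**2))**2 = (65 + sqrt(25 + 9))**2 = (65 + sqrt(34))**2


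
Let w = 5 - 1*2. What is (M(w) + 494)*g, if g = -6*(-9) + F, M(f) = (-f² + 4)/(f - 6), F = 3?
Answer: 28253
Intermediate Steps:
w = 3 (w = 5 - 2 = 3)
M(f) = (4 - f²)/(-6 + f)
g = 57 (g = -6*(-9) + 3 = 54 + 3 = 57)
(M(w) + 494)*g = ((4 - 1*3²)/(-6 + 3) + 494)*57 = ((4 - 1*9)/(-3) + 494)*57 = (-(4 - 9)/3 + 494)*57 = (-⅓*(-5) + 494)*57 = (5/3 + 494)*57 = (1487/3)*57 = 28253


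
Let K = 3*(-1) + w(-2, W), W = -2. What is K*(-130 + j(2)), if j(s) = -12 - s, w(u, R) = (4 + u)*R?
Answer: 1008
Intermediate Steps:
w(u, R) = R*(4 + u)
K = -7 (K = 3*(-1) - 2*(4 - 2) = -3 - 2*2 = -3 - 4 = -7)
K*(-130 + j(2)) = -7*(-130 + (-12 - 1*2)) = -7*(-130 + (-12 - 2)) = -7*(-130 - 14) = -7*(-144) = 1008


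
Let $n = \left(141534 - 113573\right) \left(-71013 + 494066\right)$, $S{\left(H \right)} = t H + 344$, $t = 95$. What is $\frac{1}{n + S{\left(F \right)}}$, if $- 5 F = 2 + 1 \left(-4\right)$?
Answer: $\frac{1}{11828985315} \approx 8.4538 \cdot 10^{-11}$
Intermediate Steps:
$F = \frac{2}{5}$ ($F = - \frac{2 + 1 \left(-4\right)}{5} = - \frac{2 - 4}{5} = \left(- \frac{1}{5}\right) \left(-2\right) = \frac{2}{5} \approx 0.4$)
$S{\left(H \right)} = 344 + 95 H$ ($S{\left(H \right)} = 95 H + 344 = 344 + 95 H$)
$n = 11828984933$ ($n = 27961 \cdot 423053 = 11828984933$)
$\frac{1}{n + S{\left(F \right)}} = \frac{1}{11828984933 + \left(344 + 95 \cdot \frac{2}{5}\right)} = \frac{1}{11828984933 + \left(344 + 38\right)} = \frac{1}{11828984933 + 382} = \frac{1}{11828985315}$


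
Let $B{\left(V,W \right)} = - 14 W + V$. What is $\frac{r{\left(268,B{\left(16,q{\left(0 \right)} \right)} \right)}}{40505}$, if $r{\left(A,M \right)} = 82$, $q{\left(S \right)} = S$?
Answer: $\frac{82}{40505} \approx 0.0020244$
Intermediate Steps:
$B{\left(V,W \right)} = V - 14 W$
$\frac{r{\left(268,B{\left(16,q{\left(0 \right)} \right)} \right)}}{40505} = \frac{82}{40505}$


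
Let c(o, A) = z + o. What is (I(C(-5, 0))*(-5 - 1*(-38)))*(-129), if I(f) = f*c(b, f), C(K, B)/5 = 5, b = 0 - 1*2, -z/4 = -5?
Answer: -1915650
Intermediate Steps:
z = 20 (z = -4*(-5) = 20)
b = -2 (b = 0 - 2 = -2)
C(K, B) = 25 (C(K, B) = 5*5 = 25)
c(o, A) = 20 + o
I(f) = 18*f (I(f) = f*(20 - 2) = f*18 = 18*f)
(I(C(-5, 0))*(-5 - 1*(-38)))*(-129) = ((18*25)*(-5 - 1*(-38)))*(-129) = (450*(-5 + 38))*(-129) = (450*33)*(-129) = 14850*(-129) = -1915650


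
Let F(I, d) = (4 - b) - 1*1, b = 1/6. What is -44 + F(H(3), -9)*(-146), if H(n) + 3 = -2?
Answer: -1373/3 ≈ -457.67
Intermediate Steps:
b = 1/6 ≈ 0.16667
H(n) = -5 (H(n) = -3 - 2 = -5)
F(I, d) = 17/6 (F(I, d) = (4 - 1*1/6) - 1*1 = (4 - 1/6) - 1 = 23/6 - 1 = 17/6)
-44 + F(H(3), -9)*(-146) = -44 + (17/6)*(-146) = -44 - 1241/3 = -1373/3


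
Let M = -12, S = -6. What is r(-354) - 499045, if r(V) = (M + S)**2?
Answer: -498721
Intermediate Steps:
r(V) = 324 (r(V) = (-12 - 6)**2 = (-18)**2 = 324)
r(-354) - 499045 = 324 - 499045 = -498721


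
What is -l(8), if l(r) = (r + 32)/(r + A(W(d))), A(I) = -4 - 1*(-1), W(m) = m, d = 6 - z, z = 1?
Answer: -8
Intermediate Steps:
d = 5 (d = 6 - 1*1 = 6 - 1 = 5)
A(I) = -3 (A(I) = -4 + 1 = -3)
l(r) = (32 + r)/(-3 + r) (l(r) = (r + 32)/(r - 3) = (32 + r)/(-3 + r))
-l(8) = -(32 + 8)/(-3 + 8) = -40/5 = -1*8 = -8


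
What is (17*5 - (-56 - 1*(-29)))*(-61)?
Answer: -6832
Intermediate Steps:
(17*5 - (-56 - 1*(-29)))*(-61) = (85 - (-56 + 29))*(-61) = (85 - 1*(-27))*(-61) = (85 + 27)*(-61) = 112*(-61) = -6832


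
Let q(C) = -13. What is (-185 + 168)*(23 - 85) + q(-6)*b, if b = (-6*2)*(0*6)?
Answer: 1054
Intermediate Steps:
b = 0 (b = -12*0 = 0)
(-185 + 168)*(23 - 85) + q(-6)*b = (-185 + 168)*(23 - 85) - 13*0 = -17*(-62) + 0 = 1054 + 0 = 1054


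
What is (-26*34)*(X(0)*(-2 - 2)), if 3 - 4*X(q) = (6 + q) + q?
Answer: -2652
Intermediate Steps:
X(q) = -¾ - q/2 (X(q) = ¾ - ((6 + q) + q)/4 = ¾ - (6 + 2*q)/4 = ¾ + (-3/2 - q/2) = -¾ - q/2)
(-26*34)*(X(0)*(-2 - 2)) = (-26*34)*((-¾ - ½*0)*(-2 - 2)) = -884*(-¾ + 0)*(-4) = -(-663)*(-4) = -884*3 = -2652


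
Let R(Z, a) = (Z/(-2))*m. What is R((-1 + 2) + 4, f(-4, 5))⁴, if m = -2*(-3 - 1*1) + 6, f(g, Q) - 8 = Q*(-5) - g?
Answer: 1500625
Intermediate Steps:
f(g, Q) = 8 - g - 5*Q (f(g, Q) = 8 + (Q*(-5) - g) = 8 + (-5*Q - g) = 8 + (-g - 5*Q) = 8 - g - 5*Q)
m = 14 (m = -2*(-3 - 1) + 6 = -2*(-4) + 6 = 8 + 6 = 14)
R(Z, a) = -7*Z (R(Z, a) = (Z/(-2))*14 = (Z*(-½))*14 = -Z/2*14 = -7*Z)
R((-1 + 2) + 4, f(-4, 5))⁴ = (-7*((-1 + 2) + 4))⁴ = (-7*(1 + 4))⁴ = (-7*5)⁴ = (-35)⁴ = 1500625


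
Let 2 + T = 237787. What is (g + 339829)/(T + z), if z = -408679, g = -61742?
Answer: -278087/170894 ≈ -1.6272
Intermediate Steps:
T = 237785 (T = -2 + 237787 = 237785)
(g + 339829)/(T + z) = (-61742 + 339829)/(237785 - 408679) = 278087/(-170894) = 278087*(-1/170894) = -278087/170894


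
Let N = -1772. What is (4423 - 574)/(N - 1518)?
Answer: -3849/3290 ≈ -1.1699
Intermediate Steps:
(4423 - 574)/(N - 1518) = (4423 - 574)/(-1772 - 1518) = 3849/(-3290) = 3849*(-1/3290) = -3849/3290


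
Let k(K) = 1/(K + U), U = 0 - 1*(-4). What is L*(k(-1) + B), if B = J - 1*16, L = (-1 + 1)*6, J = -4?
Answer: 0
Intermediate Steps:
L = 0 (L = 0*6 = 0)
U = 4 (U = 0 + 4 = 4)
k(K) = 1/(4 + K) (k(K) = 1/(K + 4) = 1/(4 + K))
B = -20 (B = -4 - 1*16 = -4 - 16 = -20)
L*(k(-1) + B) = 0*(1/(4 - 1) - 20) = 0*(1/3 - 20) = 0*(-59/3) = 0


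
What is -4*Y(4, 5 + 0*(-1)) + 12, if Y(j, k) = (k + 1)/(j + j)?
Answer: 9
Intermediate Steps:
Y(j, k) = (1 + k)/(2*j) (Y(j, k) = (1 + k)/((2*j)) = (1 + k)*(1/(2*j)) = (1 + k)/(2*j))
-4*Y(4, 5 + 0*(-1)) + 12 = -2*(1 + (5 + 0*(-1)))/4 + 12 = -2*(1 + (5 + 0))/4 + 12 = -2*(1 + 5)/4 + 12 = -2*6/4 + 12 = -4*3/4 + 12 = -3 + 12 = 9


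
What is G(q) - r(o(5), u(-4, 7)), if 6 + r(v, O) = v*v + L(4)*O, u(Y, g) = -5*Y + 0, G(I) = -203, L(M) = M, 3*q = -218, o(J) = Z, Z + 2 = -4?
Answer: -313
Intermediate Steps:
Z = -6 (Z = -2 - 4 = -6)
o(J) = -6
q = -218/3 (q = (1/3)*(-218) = -218/3 ≈ -72.667)
u(Y, g) = -5*Y
r(v, O) = -6 + v**2 + 4*O (r(v, O) = -6 + (v*v + 4*O) = -6 + (v**2 + 4*O) = -6 + v**2 + 4*O)
G(q) - r(o(5), u(-4, 7)) = -203 - (-6 + (-6)**2 + 4*(-5*(-4))) = -203 - (-6 + 36 + 4*20) = -203 - (-6 + 36 + 80) = -203 - 1*110 = -203 - 110 = -313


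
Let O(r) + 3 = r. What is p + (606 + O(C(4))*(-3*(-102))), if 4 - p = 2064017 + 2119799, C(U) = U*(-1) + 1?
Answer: -4185042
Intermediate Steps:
C(U) = 1 - U (C(U) = -U + 1 = 1 - U)
O(r) = -3 + r
p = -4183812 (p = 4 - (2064017 + 2119799) = 4 - 1*4183816 = 4 - 4183816 = -4183812)
p + (606 + O(C(4))*(-3*(-102))) = -4183812 + (606 + (-3 + (1 - 1*4))*(-3*(-102))) = -4183812 + (606 + (-3 + (1 - 4))*306) = -4183812 + (606 + (-3 - 3)*306) = -4183812 + (606 - 6*306) = -4183812 + (606 - 1836) = -4183812 - 1230 = -4185042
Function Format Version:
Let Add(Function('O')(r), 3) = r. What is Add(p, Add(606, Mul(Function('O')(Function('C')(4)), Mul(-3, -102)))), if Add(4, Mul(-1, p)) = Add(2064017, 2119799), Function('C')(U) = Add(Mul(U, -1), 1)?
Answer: -4185042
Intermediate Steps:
Function('C')(U) = Add(1, Mul(-1, U)) (Function('C')(U) = Add(Mul(-1, U), 1) = Add(1, Mul(-1, U)))
Function('O')(r) = Add(-3, r)
p = -4183812 (p = Add(4, Mul(-1, Add(2064017, 2119799))) = Add(4, Mul(-1, 4183816)) = Add(4, -4183816) = -4183812)
Add(p, Add(606, Mul(Function('O')(Function('C')(4)), Mul(-3, -102)))) = Add(-4183812, Add(606, Mul(Add(-3, Add(1, Mul(-1, 4))), Mul(-3, -102)))) = Add(-4183812, Add(606, Mul(Add(-3, Add(1, -4)), 306))) = Add(-4183812, Add(606, Mul(Add(-3, -3), 306))) = Add(-4183812, Add(606, Mul(-6, 306))) = Add(-4183812, Add(606, -1836)) = Add(-4183812, -1230) = -4185042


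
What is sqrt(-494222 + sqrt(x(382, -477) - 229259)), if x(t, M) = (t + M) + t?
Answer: sqrt(-494222 + 2*I*sqrt(57243)) ≈ 0.34 + 703.01*I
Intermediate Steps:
x(t, M) = M + 2*t (x(t, M) = (M + t) + t = M + 2*t)
sqrt(-494222 + sqrt(x(382, -477) - 229259)) = sqrt(-494222 + sqrt((-477 + 2*382) - 229259)) = sqrt(-494222 + sqrt((-477 + 764) - 229259)) = sqrt(-494222 + sqrt(287 - 229259)) = sqrt(-494222 + sqrt(-228972)) = sqrt(-494222 + 2*I*sqrt(57243))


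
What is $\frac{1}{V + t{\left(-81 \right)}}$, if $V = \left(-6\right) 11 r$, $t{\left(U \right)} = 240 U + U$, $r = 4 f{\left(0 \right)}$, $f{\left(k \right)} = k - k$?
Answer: $- \frac{1}{19521} \approx -5.1227 \cdot 10^{-5}$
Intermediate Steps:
$f{\left(k \right)} = 0$
$r = 0$ ($r = 4 \cdot 0 = 0$)
$t{\left(U \right)} = 241 U$
$V = 0$ ($V = \left(-6\right) 11 \cdot 0 = \left(-66\right) 0 = 0$)
$\frac{1}{V + t{\left(-81 \right)}} = \frac{1}{0 + 241 \left(-81\right)} = \frac{1}{0 - 19521} = \frac{1}{-19521} = - \frac{1}{19521}$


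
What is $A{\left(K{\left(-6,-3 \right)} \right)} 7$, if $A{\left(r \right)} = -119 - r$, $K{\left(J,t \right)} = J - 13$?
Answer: $-700$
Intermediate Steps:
$K{\left(J,t \right)} = -13 + J$
$A{\left(K{\left(-6,-3 \right)} \right)} 7 = \left(-119 - \left(-13 - 6\right)\right) 7 = \left(-119 - -19\right) 7 = \left(-119 + 19\right) 7 = \left(-100\right) 7 = -700$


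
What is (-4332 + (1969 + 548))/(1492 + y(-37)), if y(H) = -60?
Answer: -1815/1432 ≈ -1.2675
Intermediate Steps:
(-4332 + (1969 + 548))/(1492 + y(-37)) = (-4332 + (1969 + 548))/(1492 - 60) = (-4332 + 2517)/1432 = -1815*1/1432 = -1815/1432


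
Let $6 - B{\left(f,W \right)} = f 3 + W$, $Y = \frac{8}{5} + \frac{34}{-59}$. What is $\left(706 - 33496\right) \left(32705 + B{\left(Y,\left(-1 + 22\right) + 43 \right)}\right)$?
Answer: $- \frac{63153271122}{59} \approx -1.0704 \cdot 10^{9}$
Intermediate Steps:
$Y = \frac{302}{295}$ ($Y = 8 \cdot \frac{1}{5} + 34 \left(- \frac{1}{59}\right) = \frac{8}{5} - \frac{34}{59} = \frac{302}{295} \approx 1.0237$)
$B{\left(f,W \right)} = 6 - W - 3 f$ ($B{\left(f,W \right)} = 6 - \left(f 3 + W\right) = 6 - \left(3 f + W\right) = 6 - \left(W + 3 f\right) = 6 - W - 3 f$)
$\left(706 - 33496\right) \left(32705 + B{\left(Y,\left(-1 + 22\right) + 43 \right)}\right) = \left(706 - 33496\right) \left(32705 - \frac{18016}{295}\right) = - 32790 \left(32705 - \frac{18016}{295}\right) = \left(-32790\right) \frac{9629959}{295} = - \frac{63153271122}{59}$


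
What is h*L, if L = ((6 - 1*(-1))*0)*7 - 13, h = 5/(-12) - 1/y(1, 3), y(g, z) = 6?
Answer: 91/12 ≈ 7.5833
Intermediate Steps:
h = -7/12 (h = 5/(-12) - 1/6 = 5*(-1/12) - 1*⅙ = -5/12 - ⅙ = -7/12 ≈ -0.58333)
L = -13 (L = ((6 + 1)*0)*7 - 13 = (7*0)*7 - 13 = 0*7 - 13 = 0 - 13 = -13)
h*L = -7/12*(-13) = 91/12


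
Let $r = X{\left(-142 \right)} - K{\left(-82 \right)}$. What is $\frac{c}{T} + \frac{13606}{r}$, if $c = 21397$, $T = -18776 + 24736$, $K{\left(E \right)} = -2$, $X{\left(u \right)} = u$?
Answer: $- \frac{3904809}{41720} \approx -93.596$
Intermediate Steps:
$T = 5960$
$r = -140$ ($r = -142 - -2 = -142 + 2 = -140$)
$\frac{c}{T} + \frac{13606}{r} = \frac{21397}{5960} + \frac{13606}{-140} = 21397 \cdot \frac{1}{5960} + 13606 \left(- \frac{1}{140}\right) = \frac{21397}{5960} - \frac{6803}{70} = - \frac{3904809}{41720}$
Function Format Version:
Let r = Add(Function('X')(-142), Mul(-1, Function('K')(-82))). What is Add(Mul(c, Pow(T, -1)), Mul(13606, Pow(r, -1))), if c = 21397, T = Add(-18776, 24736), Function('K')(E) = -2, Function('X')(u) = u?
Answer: Rational(-3904809, 41720) ≈ -93.596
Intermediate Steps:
T = 5960
r = -140 (r = Add(-142, Mul(-1, -2)) = Add(-142, 2) = -140)
Add(Mul(c, Pow(T, -1)), Mul(13606, Pow(r, -1))) = Add(Mul(21397, Pow(5960, -1)), Mul(13606, Pow(-140, -1))) = Add(Mul(21397, Rational(1, 5960)), Mul(13606, Rational(-1, 140))) = Add(Rational(21397, 5960), Rational(-6803, 70)) = Rational(-3904809, 41720)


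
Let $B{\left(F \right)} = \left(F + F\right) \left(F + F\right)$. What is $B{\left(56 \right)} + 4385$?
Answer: $16929$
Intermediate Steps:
$B{\left(F \right)} = 4 F^{2}$ ($B{\left(F \right)} = 2 F 2 F = 4 F^{2}$)
$B{\left(56 \right)} + 4385 = 4 \cdot 56^{2} + 4385 = 4 \cdot 3136 + 4385 = 12544 + 4385 = 16929$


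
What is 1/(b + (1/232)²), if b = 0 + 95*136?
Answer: 53824/695406081 ≈ 7.7399e-5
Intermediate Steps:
b = 12920 (b = 0 + 12920 = 12920)
1/(b + (1/232)²) = 1/(12920 + (1/232)²) = 1/(12920 + 1/53824) = 1/(695406081/53824) = 53824/695406081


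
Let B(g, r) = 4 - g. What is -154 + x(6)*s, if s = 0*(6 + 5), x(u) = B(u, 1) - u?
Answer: -154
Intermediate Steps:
x(u) = 4 - 2*u (x(u) = (4 - u) - u = 4 - 2*u)
s = 0 (s = 0*11 = 0)
-154 + x(6)*s = -154 + (4 - 2*6)*0 = -154 + (4 - 12)*0 = -154 - 8*0 = -154 + 0 = -154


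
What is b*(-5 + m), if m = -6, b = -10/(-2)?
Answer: -55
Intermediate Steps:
b = 5 (b = -10*(-½) = 5)
b*(-5 + m) = 5*(-5 - 6) = 5*(-11) = -55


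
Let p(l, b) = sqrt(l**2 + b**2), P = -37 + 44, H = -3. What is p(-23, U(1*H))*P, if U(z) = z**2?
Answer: 7*sqrt(610) ≈ 172.89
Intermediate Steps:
P = 7
p(l, b) = sqrt(b**2 + l**2)
p(-23, U(1*H))*P = sqrt(((1*(-3))**2)**2 + (-23)**2)*7 = sqrt(((-3)**2)**2 + 529)*7 = sqrt(9**2 + 529)*7 = sqrt(81 + 529)*7 = sqrt(610)*7 = 7*sqrt(610)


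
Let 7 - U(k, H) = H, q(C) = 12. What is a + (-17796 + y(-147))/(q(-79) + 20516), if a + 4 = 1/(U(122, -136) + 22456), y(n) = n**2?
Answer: -1769458573/463912272 ≈ -3.8142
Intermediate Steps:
U(k, H) = 7 - H
a = -90395/22599 (a = -4 + 1/((7 - 1*(-136)) + 22456) = -4 + 1/((7 + 136) + 22456) = -4 + 1/(143 + 22456) = -4 + 1/22599 = -90395/22599 ≈ -4.0000)
a + (-17796 + y(-147))/(q(-79) + 20516) = -90395/22599 + (-17796 + (-147)**2)/(12 + 20516) = -90395/22599 + (-17796 + 21609)/20528 = -90395/22599 + 3813*(1/20528) = -90395/22599 + 3813/20528 = -1769458573/463912272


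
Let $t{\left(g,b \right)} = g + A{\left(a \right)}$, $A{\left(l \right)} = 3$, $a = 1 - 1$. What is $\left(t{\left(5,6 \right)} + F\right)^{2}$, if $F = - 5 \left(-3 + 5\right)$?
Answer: $4$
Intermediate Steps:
$a = 0$ ($a = 1 - 1 = 0$)
$t{\left(g,b \right)} = 3 + g$ ($t{\left(g,b \right)} = g + 3 = 3 + g$)
$F = -10$ ($F = \left(-5\right) 2 = -10$)
$\left(t{\left(5,6 \right)} + F\right)^{2} = \left(\left(3 + 5\right) - 10\right)^{2} = \left(8 - 10\right)^{2} = \left(-2\right)^{2} = 4$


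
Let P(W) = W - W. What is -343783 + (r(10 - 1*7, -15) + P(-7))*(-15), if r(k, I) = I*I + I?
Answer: -346933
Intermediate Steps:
P(W) = 0
r(k, I) = I + I² (r(k, I) = I² + I = I + I²)
-343783 + (r(10 - 1*7, -15) + P(-7))*(-15) = -343783 + (-15*(1 - 15) + 0)*(-15) = -343783 + (-15*(-14) + 0)*(-15) = -343783 + (210 + 0)*(-15) = -343783 + 210*(-15) = -343783 - 3150 = -346933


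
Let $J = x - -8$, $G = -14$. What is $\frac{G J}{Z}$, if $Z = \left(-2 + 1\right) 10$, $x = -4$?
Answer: $\frac{28}{5} \approx 5.6$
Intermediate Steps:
$J = 4$ ($J = -4 - -8 = -4 + 8 = 4$)
$Z = -10$ ($Z = \left(-1\right) 10 = -10$)
$\frac{G J}{Z} = \frac{\left(-14\right) 4}{-10} = \left(-56\right) \left(- \frac{1}{10}\right) = \frac{28}{5}$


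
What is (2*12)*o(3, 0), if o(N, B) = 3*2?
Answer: 144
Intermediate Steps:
o(N, B) = 6
(2*12)*o(3, 0) = (2*12)*6 = 24*6 = 144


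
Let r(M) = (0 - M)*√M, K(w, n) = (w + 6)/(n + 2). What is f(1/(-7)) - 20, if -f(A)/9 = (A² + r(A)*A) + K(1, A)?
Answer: -34466/637 + 9*I*√7/343 ≈ -54.107 + 0.069422*I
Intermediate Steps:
K(w, n) = (6 + w)/(2 + n)
r(M) = -M^(3/2) (r(M) = (-M)*√M = -M^(3/2))
f(A) = -63/(2 + A) - 9*A² + 9*A^(5/2) (f(A) = -9*((A² + (-A^(3/2))*A) + (6 + 1)/(2 + A)) = -9*((A² - A^(5/2)) + 7/(2 + A)) = -9*(A² - A^(5/2) + 7/(2 + A)) = -63/(2 + A) - 9*A² + 9*A^(5/2))
f(1/(-7)) - 20 = 9*(-7 + (2 + 1/(-7))*((1/(-7))^(5/2) - (1/(-7))²))/(2 + 1/(-7)) - 20 = 9*(-7 + (2 - ⅐)*((-⅐)^(5/2) - (-⅐)²))/(2 - ⅐) - 20 = 9*(-7 + 13*(I*√7/343 - 1*1/49)/7)/(13/7) - 20 = 9*(7/13)*(-7 + 13*(I*√7/343 - 1/49)/7) - 20 = 9*(7/13)*(-7 + 13*(-1/49 + I*√7/343)/7) - 20 = 9*(7/13)*(-7 + (-13/343 + 13*I*√7/2401)) - 20 = 9*(7/13)*(-2414/343 + 13*I*√7/2401) - 20 = (-21726/637 + 9*I*√7/343) - 20 = -34466/637 + 9*I*√7/343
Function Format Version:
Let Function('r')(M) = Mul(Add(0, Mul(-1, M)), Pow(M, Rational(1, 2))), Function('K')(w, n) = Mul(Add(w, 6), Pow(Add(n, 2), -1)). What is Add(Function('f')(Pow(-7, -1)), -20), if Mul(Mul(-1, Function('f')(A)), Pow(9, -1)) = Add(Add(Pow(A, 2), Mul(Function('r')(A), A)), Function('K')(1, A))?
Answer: Add(Rational(-34466, 637), Mul(Rational(9, 343), I, Pow(7, Rational(1, 2)))) ≈ Add(-54.107, Mul(0.069422, I))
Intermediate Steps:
Function('K')(w, n) = Mul(Pow(Add(2, n), -1), Add(6, w)) (Function('K')(w, n) = Mul(Add(6, w), Pow(Add(2, n), -1)) = Mul(Pow(Add(2, n), -1), Add(6, w)))
Function('r')(M) = Mul(-1, Pow(M, Rational(3, 2))) (Function('r')(M) = Mul(Mul(-1, M), Pow(M, Rational(1, 2))) = Mul(-1, Pow(M, Rational(3, 2))))
Function('f')(A) = Add(Mul(-63, Pow(Add(2, A), -1)), Mul(-9, Pow(A, 2)), Mul(9, Pow(A, Rational(5, 2)))) (Function('f')(A) = Mul(-9, Add(Add(Pow(A, 2), Mul(Mul(-1, Pow(A, Rational(3, 2))), A)), Mul(Pow(Add(2, A), -1), Add(6, 1)))) = Mul(-9, Add(Add(Pow(A, 2), Mul(-1, Pow(A, Rational(5, 2)))), Mul(Pow(Add(2, A), -1), 7))) = Mul(-9, Add(Add(Pow(A, 2), Mul(-1, Pow(A, Rational(5, 2)))), Mul(7, Pow(Add(2, A), -1)))) = Mul(-9, Add(Pow(A, 2), Mul(-1, Pow(A, Rational(5, 2))), Mul(7, Pow(Add(2, A), -1)))) = Add(Mul(-63, Pow(Add(2, A), -1)), Mul(-9, Pow(A, 2)), Mul(9, Pow(A, Rational(5, 2)))))
Add(Function('f')(Pow(-7, -1)), -20) = Add(Mul(9, Pow(Add(2, Pow(-7, -1)), -1), Add(-7, Mul(Add(2, Pow(-7, -1)), Add(Pow(Pow(-7, -1), Rational(5, 2)), Mul(-1, Pow(Pow(-7, -1), 2)))))), -20) = Add(Mul(9, Pow(Add(2, Rational(-1, 7)), -1), Add(-7, Mul(Add(2, Rational(-1, 7)), Add(Pow(Rational(-1, 7), Rational(5, 2)), Mul(-1, Pow(Rational(-1, 7), 2)))))), -20) = Add(Mul(9, Pow(Rational(13, 7), -1), Add(-7, Mul(Rational(13, 7), Add(Mul(Rational(1, 343), I, Pow(7, Rational(1, 2))), Mul(-1, Rational(1, 49)))))), -20) = Add(Mul(9, Rational(7, 13), Add(-7, Mul(Rational(13, 7), Add(Mul(Rational(1, 343), I, Pow(7, Rational(1, 2))), Rational(-1, 49))))), -20) = Add(Mul(9, Rational(7, 13), Add(-7, Mul(Rational(13, 7), Add(Rational(-1, 49), Mul(Rational(1, 343), I, Pow(7, Rational(1, 2))))))), -20) = Add(Mul(9, Rational(7, 13), Add(-7, Add(Rational(-13, 343), Mul(Rational(13, 2401), I, Pow(7, Rational(1, 2)))))), -20) = Add(Mul(9, Rational(7, 13), Add(Rational(-2414, 343), Mul(Rational(13, 2401), I, Pow(7, Rational(1, 2))))), -20) = Add(Add(Rational(-21726, 637), Mul(Rational(9, 343), I, Pow(7, Rational(1, 2)))), -20) = Add(Rational(-34466, 637), Mul(Rational(9, 343), I, Pow(7, Rational(1, 2))))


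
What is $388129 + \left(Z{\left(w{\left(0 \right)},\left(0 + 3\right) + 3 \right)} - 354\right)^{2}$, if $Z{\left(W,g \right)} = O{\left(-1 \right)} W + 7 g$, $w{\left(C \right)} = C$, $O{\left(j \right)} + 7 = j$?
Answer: $485473$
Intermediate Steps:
$O{\left(j \right)} = -7 + j$
$Z{\left(W,g \right)} = - 8 W + 7 g$ ($Z{\left(W,g \right)} = \left(-7 - 1\right) W + 7 g = - 8 W + 7 g$)
$388129 + \left(Z{\left(w{\left(0 \right)},\left(0 + 3\right) + 3 \right)} - 354\right)^{2} = 388129 + \left(\left(\left(-8\right) 0 + 7 \left(\left(0 + 3\right) + 3\right)\right) - 354\right)^{2} = 388129 + \left(\left(0 + 7 \left(3 + 3\right)\right) - 354\right)^{2} = 388129 + \left(\left(0 + 7 \cdot 6\right) - 354\right)^{2} = 388129 + \left(\left(0 + 42\right) - 354\right)^{2} = 388129 + \left(42 - 354\right)^{2} = 388129 + \left(-312\right)^{2} = 388129 + 97344 = 485473$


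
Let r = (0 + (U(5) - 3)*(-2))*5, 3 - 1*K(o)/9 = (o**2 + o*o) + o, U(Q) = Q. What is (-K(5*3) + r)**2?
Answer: 17123044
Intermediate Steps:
K(o) = 27 - 18*o**2 - 9*o (K(o) = 27 - 9*((o**2 + o*o) + o) = 27 - 9*((o**2 + o**2) + o) = 27 - 9*(2*o**2 + o) = 27 - 9*(o + 2*o**2) = 27 + (-18*o**2 - 9*o) = 27 - 18*o**2 - 9*o)
r = -20 (r = (0 + (5 - 3)*(-2))*5 = (0 + 2*(-2))*5 = (0 - 4)*5 = -4*5 = -20)
(-K(5*3) + r)**2 = (-(27 - 18*(5*3)**2 - 45*3) - 20)**2 = (-(27 - 18*15**2 - 9*15) - 20)**2 = (-(27 - 18*225 - 135) - 20)**2 = (-(27 - 4050 - 135) - 20)**2 = (-1*(-4158) - 20)**2 = (4158 - 20)**2 = 4138**2 = 17123044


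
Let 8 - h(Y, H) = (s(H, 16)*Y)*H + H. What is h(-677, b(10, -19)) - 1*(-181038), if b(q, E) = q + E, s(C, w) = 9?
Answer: 126218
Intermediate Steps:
b(q, E) = E + q
h(Y, H) = 8 - H - 9*H*Y (h(Y, H) = 8 - ((9*Y)*H + H) = 8 - (9*H*Y + H) = 8 - (H + 9*H*Y) = 8 + (-H - 9*H*Y) = 8 - H - 9*H*Y)
h(-677, b(10, -19)) - 1*(-181038) = (8 - (-19 + 10) - 9*(-19 + 10)*(-677)) - 1*(-181038) = (8 - 1*(-9) - 9*(-9)*(-677)) + 181038 = (8 + 9 - 54837) + 181038 = -54820 + 181038 = 126218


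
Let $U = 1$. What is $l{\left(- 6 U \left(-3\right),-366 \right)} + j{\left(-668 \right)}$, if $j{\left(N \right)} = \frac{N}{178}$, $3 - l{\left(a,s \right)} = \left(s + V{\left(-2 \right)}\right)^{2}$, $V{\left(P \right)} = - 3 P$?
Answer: $- \frac{11534467}{89} \approx -1.296 \cdot 10^{5}$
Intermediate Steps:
$l{\left(a,s \right)} = 3 - \left(6 + s\right)^{2}$ ($l{\left(a,s \right)} = 3 - \left(s - -6\right)^{2} = 3 - \left(s + 6\right)^{2} = 3 - \left(6 + s\right)^{2}$)
$j{\left(N \right)} = \frac{N}{178}$ ($j{\left(N \right)} = N \frac{1}{178} = \frac{N}{178}$)
$l{\left(- 6 U \left(-3\right),-366 \right)} + j{\left(-668 \right)} = \left(3 - \left(6 - 366\right)^{2}\right) + \frac{1}{178} \left(-668\right) = \left(3 - \left(-360\right)^{2}\right) - \frac{334}{89} = \left(3 - 129600\right) - \frac{334}{89} = -129597 - \frac{334}{89} = - \frac{11534467}{89}$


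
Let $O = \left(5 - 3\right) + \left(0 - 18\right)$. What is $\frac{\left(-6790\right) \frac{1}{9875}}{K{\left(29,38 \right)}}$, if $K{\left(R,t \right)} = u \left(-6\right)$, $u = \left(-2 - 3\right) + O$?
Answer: $- \frac{97}{17775} \approx -0.0054571$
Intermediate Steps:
$O = -16$ ($O = 2 + \left(0 - 18\right) = 2 - 18 = -16$)
$u = -21$ ($u = \left(-2 - 3\right) - 16 = -5 - 16 = -21$)
$K{\left(R,t \right)} = 126$ ($K{\left(R,t \right)} = \left(-21\right) \left(-6\right) = 126$)
$\frac{\left(-6790\right) \frac{1}{9875}}{K{\left(29,38 \right)}} = \frac{\left(-6790\right) \frac{1}{9875}}{126} = \left(-6790\right) \frac{1}{9875} \cdot \frac{1}{126} = \left(- \frac{1358}{1975}\right) \frac{1}{126} = - \frac{97}{17775}$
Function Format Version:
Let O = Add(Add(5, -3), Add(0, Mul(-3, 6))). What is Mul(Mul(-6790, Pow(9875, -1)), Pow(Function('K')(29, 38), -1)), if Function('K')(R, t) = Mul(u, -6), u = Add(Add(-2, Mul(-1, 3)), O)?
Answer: Rational(-97, 17775) ≈ -0.0054571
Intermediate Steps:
O = -16 (O = Add(2, Add(0, -18)) = Add(2, -18) = -16)
u = -21 (u = Add(Add(-2, Mul(-1, 3)), -16) = Add(Add(-2, -3), -16) = Add(-5, -16) = -21)
Function('K')(R, t) = 126 (Function('K')(R, t) = Mul(-21, -6) = 126)
Mul(Mul(-6790, Pow(9875, -1)), Pow(Function('K')(29, 38), -1)) = Mul(Mul(-6790, Pow(9875, -1)), Pow(126, -1)) = Mul(Mul(-6790, Rational(1, 9875)), Rational(1, 126)) = Mul(Rational(-1358, 1975), Rational(1, 126)) = Rational(-97, 17775)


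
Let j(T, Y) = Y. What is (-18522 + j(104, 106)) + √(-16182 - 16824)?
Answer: -18416 + I*√33006 ≈ -18416.0 + 181.68*I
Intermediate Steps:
(-18522 + j(104, 106)) + √(-16182 - 16824) = (-18522 + 106) + √(-16182 - 16824) = -18416 + √(-33006) = -18416 + I*√33006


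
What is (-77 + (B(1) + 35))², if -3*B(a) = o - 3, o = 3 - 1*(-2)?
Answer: 16384/9 ≈ 1820.4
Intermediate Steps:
o = 5 (o = 3 + 2 = 5)
B(a) = -⅔ (B(a) = -(5 - 3)/3 = -⅓*2 = -⅔)
(-77 + (B(1) + 35))² = (-77 + (-⅔ + 35))² = (-77 + 103/3)² = (-128/3)² = 16384/9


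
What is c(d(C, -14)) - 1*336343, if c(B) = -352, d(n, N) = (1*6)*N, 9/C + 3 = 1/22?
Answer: -336695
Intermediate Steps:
C = -198/65 (C = 9/(-3 + 1/22) = 9/(-65/22) = 9*(-22/65) = -198/65 ≈ -3.0462)
d(n, N) = 6*N
c(d(C, -14)) - 1*336343 = -352 - 1*336343 = -352 - 336343 = -336695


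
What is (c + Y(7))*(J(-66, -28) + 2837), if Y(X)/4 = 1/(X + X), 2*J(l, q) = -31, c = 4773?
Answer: 188549559/14 ≈ 1.3468e+7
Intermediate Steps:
J(l, q) = -31/2 (J(l, q) = (½)*(-31) = -31/2)
Y(X) = 2/X (Y(X) = 4/(X + X) = 4/((2*X)) = 4*(1/(2*X)) = 2/X)
(c + Y(7))*(J(-66, -28) + 2837) = (4773 + 2/7)*(-31/2 + 2837) = (4773 + 2*(⅐))*(5643/2) = (4773 + 2/7)*(5643/2) = (33413/7)*(5643/2) = 188549559/14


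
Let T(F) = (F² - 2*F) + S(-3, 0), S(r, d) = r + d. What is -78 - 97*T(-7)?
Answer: -5898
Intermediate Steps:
S(r, d) = d + r
T(F) = -3 + F² - 2*F (T(F) = (F² - 2*F) + (0 - 3) = (F² - 2*F) - 3 = -3 + F² - 2*F)
-78 - 97*T(-7) = -78 - 97*(-3 + (-7)² - 2*(-7)) = -78 - 97*(-3 + 49 + 14) = -78 - 97*60 = -78 - 5820 = -5898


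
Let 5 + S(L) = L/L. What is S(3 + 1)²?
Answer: 16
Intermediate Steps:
S(L) = -4 (S(L) = -5 + L/L = -5 + 1 = -4)
S(3 + 1)² = (-4)² = 16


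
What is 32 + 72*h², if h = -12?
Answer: 10400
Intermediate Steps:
32 + 72*h² = 32 + 72*(-12)² = 32 + 72*144 = 32 + 10368 = 10400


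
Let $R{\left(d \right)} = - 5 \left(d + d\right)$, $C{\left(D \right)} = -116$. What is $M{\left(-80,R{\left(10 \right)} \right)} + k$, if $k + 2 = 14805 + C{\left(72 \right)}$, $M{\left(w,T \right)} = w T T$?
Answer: $-785313$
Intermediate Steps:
$R{\left(d \right)} = - 10 d$ ($R{\left(d \right)} = - 5 \cdot 2 d = - 10 d$)
$M{\left(w,T \right)} = w T^{2}$ ($M{\left(w,T \right)} = T w T = w T^{2}$)
$k = 14687$ ($k = -2 + \left(14805 - 116\right) = -2 + 14689 = 14687$)
$M{\left(-80,R{\left(10 \right)} \right)} + k = - 80 \left(\left(-10\right) 10\right)^{2} + 14687 = - 80 \left(-100\right)^{2} + 14687 = \left(-80\right) 10000 + 14687 = -800000 + 14687 = -785313$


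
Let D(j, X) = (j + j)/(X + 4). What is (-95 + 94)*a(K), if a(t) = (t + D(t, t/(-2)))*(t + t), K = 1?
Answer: -22/7 ≈ -3.1429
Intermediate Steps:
D(j, X) = 2*j/(4 + X) (D(j, X) = (2*j)/(4 + X) = 2*j/(4 + X))
a(t) = 2*t*(t + 2*t/(4 - t/2)) (a(t) = (t + 2*t/(4 + t/(-2)))*(t + t) = (t + 2*t/(4 + t*(-½)))*(2*t) = (t + 2*t/(4 - t/2))*(2*t) = 2*t*(t + 2*t/(4 - t/2)))
(-95 + 94)*a(K) = (-95 + 94)*(2*1²*(-12 + 1)/(-8 + 1)) = -2*(-11)/(-7) = -2*(-1)*(-11)/7 = -1*22/7 = -22/7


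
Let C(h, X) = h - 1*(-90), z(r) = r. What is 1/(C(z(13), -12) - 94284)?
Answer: -1/94181 ≈ -1.0618e-5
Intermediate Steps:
C(h, X) = 90 + h (C(h, X) = h + 90 = 90 + h)
1/(C(z(13), -12) - 94284) = 1/((90 + 13) - 94284) = 1/(103 - 94284) = 1/(-94181) = -1/94181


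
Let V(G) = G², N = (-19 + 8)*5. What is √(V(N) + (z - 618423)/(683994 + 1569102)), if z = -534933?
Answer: √1316326918166/20862 ≈ 54.995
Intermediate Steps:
N = -55 (N = -11*5 = -55)
√(V(N) + (z - 618423)/(683994 + 1569102)) = √((-55)² + (-534933 - 618423)/(683994 + 1569102)) = √(3025 - 1153356/2253096) = √(3025 - 1153356*1/2253096) = √(3025 - 96113/187758) = √(567871837/187758) = √1316326918166/20862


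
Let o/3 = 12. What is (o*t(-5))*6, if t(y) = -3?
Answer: -648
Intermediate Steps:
o = 36 (o = 3*12 = 36)
(o*t(-5))*6 = (36*(-3))*6 = -108*6 = -648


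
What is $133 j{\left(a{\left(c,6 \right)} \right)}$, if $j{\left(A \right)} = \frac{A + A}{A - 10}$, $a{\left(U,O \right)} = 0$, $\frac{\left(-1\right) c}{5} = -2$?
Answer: $0$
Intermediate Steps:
$c = 10$ ($c = \left(-5\right) \left(-2\right) = 10$)
$j{\left(A \right)} = \frac{2 A}{-10 + A}$
$133 j{\left(a{\left(c,6 \right)} \right)} = 133 \cdot 2 \cdot 0 \frac{1}{-10 + 0} = 133 \cdot 2 \cdot 0 \frac{1}{-10} = 133 \cdot 2 \cdot 0 \left(- \frac{1}{10}\right) = 133 \cdot 0 = 0$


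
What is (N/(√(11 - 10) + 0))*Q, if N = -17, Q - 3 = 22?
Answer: -425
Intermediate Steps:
Q = 25 (Q = 3 + 22 = 25)
(N/(√(11 - 10) + 0))*Q = (-17/(√(11 - 10) + 0))*25 = (-17/(√1 + 0))*25 = (-17/(1 + 0))*25 = (-17/1)*25 = (1*(-17))*25 = -17*25 = -425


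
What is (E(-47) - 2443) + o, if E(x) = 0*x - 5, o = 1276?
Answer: -1172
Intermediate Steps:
E(x) = -5 (E(x) = 0 - 5 = -5)
(E(-47) - 2443) + o = (-5 - 2443) + 1276 = -2448 + 1276 = -1172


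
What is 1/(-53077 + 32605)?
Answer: -1/20472 ≈ -4.8847e-5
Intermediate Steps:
1/(-53077 + 32605) = 1/(-20472) = -1/20472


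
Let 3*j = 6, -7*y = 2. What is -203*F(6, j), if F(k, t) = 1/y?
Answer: 1421/2 ≈ 710.50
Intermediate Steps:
y = -2/7 (y = -⅐*2 = -2/7 ≈ -0.28571)
j = 2 (j = (⅓)*6 = 2)
F(k, t) = -7/2 (F(k, t) = 1/(-2/7) = -7/2)
-203*F(6, j) = -203*(-7/2) = 1421/2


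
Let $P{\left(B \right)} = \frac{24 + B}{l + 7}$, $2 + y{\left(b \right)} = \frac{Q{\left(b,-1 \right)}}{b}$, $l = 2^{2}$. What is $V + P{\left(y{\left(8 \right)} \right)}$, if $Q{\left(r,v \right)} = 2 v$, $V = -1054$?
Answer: $- \frac{46289}{44} \approx -1052.0$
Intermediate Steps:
$l = 4$
$y{\left(b \right)} = -2 - \frac{2}{b}$ ($y{\left(b \right)} = -2 + \frac{2 \left(-1\right)}{b} = -2 - \frac{2}{b}$)
$P{\left(B \right)} = \frac{24}{11} + \frac{B}{11}$ ($P{\left(B \right)} = \frac{24 + B}{4 + 7} = \frac{24 + B}{11} = \left(24 + B\right) \frac{1}{11} = \frac{24}{11} + \frac{B}{11}$)
$V + P{\left(y{\left(8 \right)} \right)} = -1054 + \left(\frac{24}{11} + \frac{-2 - \frac{2}{8}}{11}\right) = -1054 + \left(\frac{24}{11} + \frac{-2 - \frac{1}{4}}{11}\right) = -1054 + \left(\frac{24}{11} + \frac{1}{11} \left(- \frac{9}{4}\right)\right) = -1054 + \left(\frac{24}{11} - \frac{9}{44}\right) = -1054 + \frac{87}{44} = - \frac{46289}{44}$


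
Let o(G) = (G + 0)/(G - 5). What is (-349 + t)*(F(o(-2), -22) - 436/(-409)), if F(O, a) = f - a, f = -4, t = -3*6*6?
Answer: -3563686/409 ≈ -8713.2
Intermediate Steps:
o(G) = G/(-5 + G)
t = -108 (t = -18*6 = -108)
F(O, a) = -4 - a
(-349 + t)*(F(o(-2), -22) - 436/(-409)) = (-349 - 108)*((-4 - 1*(-22)) - 436/(-409)) = -457*((-4 + 22) - 436*(-1/409)) = -457*(18 + 436/409) = -457*7798/409 = -3563686/409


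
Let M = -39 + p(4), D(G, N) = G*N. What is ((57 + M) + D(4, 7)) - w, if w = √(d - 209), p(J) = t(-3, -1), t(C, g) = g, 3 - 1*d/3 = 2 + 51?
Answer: 45 - I*√359 ≈ 45.0 - 18.947*I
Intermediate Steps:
d = -150 (d = 9 - 3*(2 + 51) = 9 - 3*53 = 9 - 159 = -150)
p(J) = -1
M = -40 (M = -39 - 1 = -40)
w = I*√359 (w = √(-150 - 209) = √(-359) = I*√359 ≈ 18.947*I)
((57 + M) + D(4, 7)) - w = ((57 - 40) + 4*7) - I*√359 = (17 + 28) - I*√359 = 45 - I*√359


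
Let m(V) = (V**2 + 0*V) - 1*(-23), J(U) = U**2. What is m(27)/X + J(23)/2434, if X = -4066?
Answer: 160273/4948322 ≈ 0.032389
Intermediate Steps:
m(V) = 23 + V**2 (m(V) = (V**2 + 0) + 23 = V**2 + 23 = 23 + V**2)
m(27)/X + J(23)/2434 = (23 + 27**2)/(-4066) + 23**2/2434 = (23 + 729)*(-1/4066) + 529*(1/2434) = 752*(-1/4066) + 529/2434 = -376/2033 + 529/2434 = 160273/4948322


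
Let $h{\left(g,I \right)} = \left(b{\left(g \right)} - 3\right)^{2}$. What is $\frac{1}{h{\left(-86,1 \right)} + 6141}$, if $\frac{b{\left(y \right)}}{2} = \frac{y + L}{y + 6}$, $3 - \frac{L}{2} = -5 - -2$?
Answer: $\frac{400}{2456929} \approx 0.0001628$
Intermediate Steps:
$L = 12$ ($L = 6 - 2 \left(-5 - -2\right) = 6 - 2 \left(-5 + 2\right) = 6 - -6 = 6 + 6 = 12$)
$b{\left(y \right)} = \frac{2 \left(12 + y\right)}{6 + y}$ ($b{\left(y \right)} = 2 \frac{y + 12}{y + 6} = 2 \frac{12 + y}{6 + y} = \frac{2 \left(12 + y\right)}{6 + y}$)
$h{\left(g,I \right)} = \left(-3 + \frac{2 \left(12 + g\right)}{6 + g}\right)^{2}$ ($h{\left(g,I \right)} = \left(\frac{2 \left(12 + g\right)}{6 + g} - 3\right)^{2} = \left(-3 + \frac{2 \left(12 + g\right)}{6 + g}\right)^{2}$)
$\frac{1}{h{\left(-86,1 \right)} + 6141} = \frac{1}{\frac{\left(-6 - 86\right)^{2}}{\left(6 - 86\right)^{2}} + 6141} = \frac{1}{\frac{\left(-92\right)^{2}}{6400} + 6141} = \frac{1}{8464 \cdot \frac{1}{6400} + 6141} = \frac{1}{\frac{529}{400} + 6141} = \frac{1}{\frac{2456929}{400}} = \frac{400}{2456929}$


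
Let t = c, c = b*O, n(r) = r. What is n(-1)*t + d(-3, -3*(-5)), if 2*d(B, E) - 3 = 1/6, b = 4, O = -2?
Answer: 115/12 ≈ 9.5833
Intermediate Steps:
d(B, E) = 19/12 (d(B, E) = 3/2 + (1/6)/2 = 3/2 + (1*(1/6))/2 = 3/2 + (1/2)*(1/6) = 3/2 + 1/12 = 19/12)
c = -8 (c = 4*(-2) = -8)
t = -8
n(-1)*t + d(-3, -3*(-5)) = -1*(-8) + 19/12 = 8 + 19/12 = 115/12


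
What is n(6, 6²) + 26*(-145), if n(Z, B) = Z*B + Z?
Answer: -3548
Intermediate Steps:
n(Z, B) = Z + B*Z (n(Z, B) = B*Z + Z = Z + B*Z)
n(6, 6²) + 26*(-145) = 6*(1 + 6²) + 26*(-145) = 6*(1 + 36) - 3770 = 6*37 - 3770 = 222 - 3770 = -3548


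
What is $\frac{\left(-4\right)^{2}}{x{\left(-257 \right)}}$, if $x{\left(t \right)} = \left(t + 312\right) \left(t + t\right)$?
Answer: $- \frac{8}{14135} \approx -0.00056597$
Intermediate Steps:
$x{\left(t \right)} = 2 t \left(312 + t\right)$ ($x{\left(t \right)} = \left(312 + t\right) 2 t = 2 t \left(312 + t\right)$)
$\frac{\left(-4\right)^{2}}{x{\left(-257 \right)}} = \frac{\left(-4\right)^{2}}{2 \left(-257\right) \left(312 - 257\right)} = \frac{16}{2 \left(-257\right) 55} = \frac{16}{-28270} = 16 \left(- \frac{1}{28270}\right) = - \frac{8}{14135}$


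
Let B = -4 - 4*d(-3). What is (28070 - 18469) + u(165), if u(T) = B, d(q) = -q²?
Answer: 9633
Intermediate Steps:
B = 32 (B = -4 - (-4)*(-3)² = -4 - (-4)*9 = -4 - 4*(-9) = -4 + 36 = 32)
u(T) = 32
(28070 - 18469) + u(165) = (28070 - 18469) + 32 = 9601 + 32 = 9633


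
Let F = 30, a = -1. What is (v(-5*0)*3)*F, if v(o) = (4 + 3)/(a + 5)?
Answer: 315/2 ≈ 157.50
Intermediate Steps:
v(o) = 7/4 (v(o) = (4 + 3)/(-1 + 5) = 7/4)
(v(-5*0)*3)*F = ((7/4)*3)*30 = (21/4)*30 = 315/2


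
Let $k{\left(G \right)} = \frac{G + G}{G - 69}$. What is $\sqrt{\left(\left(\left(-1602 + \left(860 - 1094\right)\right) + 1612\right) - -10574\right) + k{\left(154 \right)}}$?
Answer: $\frac{\sqrt{74804930}}{85} \approx 101.75$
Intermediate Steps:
$k{\left(G \right)} = \frac{2 G}{-69 + G}$
$\sqrt{\left(\left(\left(-1602 + \left(860 - 1094\right)\right) + 1612\right) - -10574\right) + k{\left(154 \right)}} = \sqrt{\left(\left(\left(-1602 + \left(860 - 1094\right)\right) + 1612\right) - -10574\right) + 2 \cdot 154 \frac{1}{-69 + 154}} = \sqrt{\left(\left(\left(-1602 - 234\right) + 1612\right) + 10574\right) + 2 \cdot 154 \cdot \frac{1}{85}} = \sqrt{\left(\left(-1836 + 1612\right) + 10574\right) + 2 \cdot 154 \cdot \frac{1}{85}} = \sqrt{\left(-224 + 10574\right) + \frac{308}{85}} = \sqrt{10350 + \frac{308}{85}} = \sqrt{\frac{880058}{85}} = \frac{\sqrt{74804930}}{85}$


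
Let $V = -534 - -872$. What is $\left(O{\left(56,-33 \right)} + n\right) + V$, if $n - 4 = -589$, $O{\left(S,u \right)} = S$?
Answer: $-191$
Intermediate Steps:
$V = 338$ ($V = -534 + 872 = 338$)
$n = -585$ ($n = 4 - 589 = -585$)
$\left(O{\left(56,-33 \right)} + n\right) + V = \left(56 - 585\right) + 338 = -529 + 338 = -191$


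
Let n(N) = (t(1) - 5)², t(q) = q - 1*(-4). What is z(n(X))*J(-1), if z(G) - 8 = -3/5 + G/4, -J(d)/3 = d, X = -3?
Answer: 111/5 ≈ 22.200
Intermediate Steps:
t(q) = 4 + q (t(q) = q + 4 = 4 + q)
n(N) = 0 (n(N) = ((4 + 1) - 5)² = (5 - 5)² = 0² = 0)
J(d) = -3*d
z(G) = 37/5 + G/4 (z(G) = 8 + (-3/5 + G/4) = 8 + (-3*⅕ + G*(¼)) = 8 + (-⅗ + G/4) = 37/5 + G/4)
z(n(X))*J(-1) = (37/5 + (¼)*0)*(-3*(-1)) = (37/5 + 0)*3 = (37/5)*3 = 111/5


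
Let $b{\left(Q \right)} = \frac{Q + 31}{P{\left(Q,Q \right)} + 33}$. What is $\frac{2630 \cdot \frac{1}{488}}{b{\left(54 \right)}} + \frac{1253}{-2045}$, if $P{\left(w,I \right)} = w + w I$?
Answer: $\frac{1609921061}{8482660} \approx 189.79$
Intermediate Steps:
$P{\left(w,I \right)} = w + I w$
$b{\left(Q \right)} = \frac{31 + Q}{33 + Q \left(1 + Q\right)}$ ($b{\left(Q \right)} = \frac{Q + 31}{Q \left(1 + Q\right) + 33} = \frac{31 + Q}{33 + Q \left(1 + Q\right)}$)
$\frac{2630 \cdot \frac{1}{488}}{b{\left(54 \right)}} + \frac{1253}{-2045} = \frac{2630 \cdot \frac{1}{488}}{\frac{1}{33 + 54 \left(1 + 54\right)} \left(31 + 54\right)} + \frac{1253}{-2045} = \frac{2630 \cdot \frac{1}{488}}{\frac{1}{33 + 54 \cdot 55} \cdot 85} + 1253 \left(- \frac{1}{2045}\right) = \frac{1315}{244 \frac{1}{33 + 2970} \cdot 85} - \frac{1253}{2045} = \frac{1315}{244 \cdot \frac{1}{3003} \cdot 85} - \frac{1253}{2045} = \frac{1315}{244 \cdot \frac{85}{3003}} - \frac{1253}{2045} = \frac{1315}{244} \cdot \frac{3003}{85} - \frac{1253}{2045} = \frac{789789}{4148} - \frac{1253}{2045} = \frac{1609921061}{8482660}$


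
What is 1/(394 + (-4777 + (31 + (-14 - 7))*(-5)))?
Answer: -1/4433 ≈ -0.00022558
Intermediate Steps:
1/(394 + (-4777 + (31 + (-14 - 7))*(-5))) = 1/(394 + (-4777 + (31 - 21)*(-5))) = 1/(394 + (-4777 + 10*(-5))) = 1/(394 + (-4777 - 50)) = 1/(394 - 4827) = 1/(-4433) = -1/4433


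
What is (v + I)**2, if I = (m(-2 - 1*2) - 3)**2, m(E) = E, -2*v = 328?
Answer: 13225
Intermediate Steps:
v = -164 (v = -1/2*328 = -164)
I = 49 (I = ((-2 - 1*2) - 3)**2 = ((-2 - 2) - 3)**2 = (-4 - 3)**2 = (-7)**2 = 49)
(v + I)**2 = (-164 + 49)**2 = (-115)**2 = 13225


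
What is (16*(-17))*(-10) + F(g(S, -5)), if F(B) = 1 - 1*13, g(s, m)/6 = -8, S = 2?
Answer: 2708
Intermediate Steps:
g(s, m) = -48 (g(s, m) = 6*(-8) = -48)
F(B) = -12 (F(B) = 1 - 13 = -12)
(16*(-17))*(-10) + F(g(S, -5)) = (16*(-17))*(-10) - 12 = -272*(-10) - 12 = 2720 - 12 = 2708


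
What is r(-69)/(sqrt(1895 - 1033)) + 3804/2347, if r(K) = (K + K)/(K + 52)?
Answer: 3804/2347 + 69*sqrt(862)/7327 ≈ 1.8973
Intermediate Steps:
r(K) = 2*K/(52 + K) (r(K) = (2*K)/(52 + K) = 2*K/(52 + K))
r(-69)/(sqrt(1895 - 1033)) + 3804/2347 = (2*(-69)/(52 - 69))/(sqrt(1895 - 1033)) + 3804/2347 = (2*(-69)/(-17))/(sqrt(862)) + 3804*(1/2347) = (2*(-69)*(-1/17))*(sqrt(862)/862) + 3804/2347 = 138*(sqrt(862)/862)/17 + 3804/2347 = 69*sqrt(862)/7327 + 3804/2347 = 3804/2347 + 69*sqrt(862)/7327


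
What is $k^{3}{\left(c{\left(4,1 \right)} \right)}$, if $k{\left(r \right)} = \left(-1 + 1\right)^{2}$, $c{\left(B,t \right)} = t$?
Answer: $0$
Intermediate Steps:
$k{\left(r \right)} = 0$ ($k{\left(r \right)} = 0^{2} = 0$)
$k^{3}{\left(c{\left(4,1 \right)} \right)} = 0^{3} = 0$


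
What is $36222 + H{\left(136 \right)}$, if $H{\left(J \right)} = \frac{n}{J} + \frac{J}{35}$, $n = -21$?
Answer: $\frac{172434481}{4760} \approx 36226.0$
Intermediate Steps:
$H{\left(J \right)} = - \frac{21}{J} + \frac{J}{35}$
$36222 + H{\left(136 \right)} = 36222 + \left(- \frac{21}{136} + \frac{1}{35} \cdot 136\right) = 36222 + \left(\left(-21\right) \frac{1}{136} + \frac{136}{35}\right) = 36222 + \left(- \frac{21}{136} + \frac{136}{35}\right) = 36222 + \frac{17761}{4760} = \frac{172434481}{4760}$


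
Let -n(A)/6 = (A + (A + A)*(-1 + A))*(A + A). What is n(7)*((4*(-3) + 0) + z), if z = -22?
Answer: 259896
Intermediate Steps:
n(A) = -12*A*(A + 2*A*(-1 + A)) (n(A) = -6*(A + (A + A)*(-1 + A))*(A + A) = -6*(A + (2*A)*(-1 + A))*2*A = -6*(A + 2*A*(-1 + A))*2*A = -12*A*(A + 2*A*(-1 + A)))
n(7)*((4*(-3) + 0) + z) = (7²*(12 - 24*7))*((4*(-3) + 0) - 22) = (49*(12 - 168))*((-12 + 0) - 22) = (49*(-156))*(-12 - 22) = -7644*(-34) = 259896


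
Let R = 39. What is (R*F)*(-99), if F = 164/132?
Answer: -4797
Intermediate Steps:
F = 41/33 (F = 164*(1/132) = 41/33 ≈ 1.2424)
(R*F)*(-99) = (39*(41/33))*(-99) = (533/11)*(-99) = -4797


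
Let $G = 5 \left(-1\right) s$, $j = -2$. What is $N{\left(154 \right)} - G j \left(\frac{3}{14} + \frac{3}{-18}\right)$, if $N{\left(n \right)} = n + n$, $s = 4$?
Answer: $\frac{6428}{21} \approx 306.1$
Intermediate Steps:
$G = -20$ ($G = 5 \left(-1\right) 4 = \left(-5\right) 4 = -20$)
$N{\left(n \right)} = 2 n$
$N{\left(154 \right)} - G j \left(\frac{3}{14} + \frac{3}{-18}\right) = 2 \cdot 154 - \left(-20\right) \left(-2\right) \left(\frac{3}{14} + \frac{3}{-18}\right) = 308 - 40 \left(3 \cdot \frac{1}{14} + 3 \left(- \frac{1}{18}\right)\right) = 308 - 40 \left(\frac{3}{14} - \frac{1}{6}\right) = 308 - 40 \cdot \frac{1}{21} = 308 - \frac{40}{21} = \frac{6428}{21}$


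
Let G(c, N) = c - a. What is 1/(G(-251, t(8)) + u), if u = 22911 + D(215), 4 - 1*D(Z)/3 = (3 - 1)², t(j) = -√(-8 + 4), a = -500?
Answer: 1/23160 ≈ 4.3178e-5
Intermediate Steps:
t(j) = -2*I (t(j) = -√(-4) = -2*I)
G(c, N) = 500 + c (G(c, N) = c - 1*(-500) = c + 500 = 500 + c)
D(Z) = 0 (D(Z) = 12 - 3*(3 - 1)² = 12 - 3*2² = 12 - 3*4 = 12 - 12 = 0)
u = 22911 (u = 22911 + 0 = 22911)
1/(G(-251, t(8)) + u) = 1/((500 - 251) + 22911) = 1/(249 + 22911) = 1/23160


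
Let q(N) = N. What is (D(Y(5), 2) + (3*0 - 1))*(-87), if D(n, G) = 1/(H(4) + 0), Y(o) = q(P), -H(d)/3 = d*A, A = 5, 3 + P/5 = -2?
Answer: 1769/20 ≈ 88.450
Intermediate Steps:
P = -25 (P = -15 + 5*(-2) = -15 - 10 = -25)
H(d) = -15*d (H(d) = -3*d*5 = -15*d)
Y(o) = -25
D(n, G) = -1/60 (D(n, G) = 1/(-15*4 + 0) = 1/(-60 + 0) = 1/(-60) = -1/60)
(D(Y(5), 2) + (3*0 - 1))*(-87) = (-1/60 + (3*0 - 1))*(-87) = (-1/60 + (0 - 1))*(-87) = (-1/60 - 1)*(-87) = -61/60*(-87) = 1769/20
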